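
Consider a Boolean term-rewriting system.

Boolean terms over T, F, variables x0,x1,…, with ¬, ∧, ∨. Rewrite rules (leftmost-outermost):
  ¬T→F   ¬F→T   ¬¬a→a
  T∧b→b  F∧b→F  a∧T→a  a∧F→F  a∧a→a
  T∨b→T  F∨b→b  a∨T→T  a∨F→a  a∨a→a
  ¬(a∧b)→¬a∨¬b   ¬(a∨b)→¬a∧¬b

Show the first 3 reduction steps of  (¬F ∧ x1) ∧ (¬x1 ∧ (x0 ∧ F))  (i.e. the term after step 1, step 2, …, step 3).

  start: (¬F ∧ x1) ∧ (¬x1 ∧ (x0 ∧ F))
  [1] (T ∧ x1) ∧ (¬x1 ∧ (x0 ∧ F))
  [2] x1 ∧ (¬x1 ∧ (x0 ∧ F))
  [3] x1 ∧ (¬x1 ∧ F)

Answer: after 3 steps: x1 ∧ (¬x1 ∧ F)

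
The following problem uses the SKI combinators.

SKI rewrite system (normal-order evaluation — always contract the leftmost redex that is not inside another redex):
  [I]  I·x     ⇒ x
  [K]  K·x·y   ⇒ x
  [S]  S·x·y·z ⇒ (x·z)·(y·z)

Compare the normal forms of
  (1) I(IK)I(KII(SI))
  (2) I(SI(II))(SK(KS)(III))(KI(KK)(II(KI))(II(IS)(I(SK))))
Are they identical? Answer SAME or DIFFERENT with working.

Answer: SAME — A ⇓ I, B ⇓ I

Reduction:
Term A:
  start: I(IK)I(KII(SI))
  [1] IKI(KII(SI))
  [2] KI(KII(SI))
  [3] I

Term B:
  start: I(SI(II))(SK(KS)(III))(KI(KK)(II(KI))(II(IS)(I(SK))))
  [1] SI(II)(SK(KS)(III))(KI(KK)(II(KI))(II(IS)(I(SK))))
  [2] I(SK(KS)(III))(II(SK(KS)(III)))(KI(KK)(II(KI))(II(IS)(I(SK))))
  [3] SK(KS)(III)(II(SK(KS)(III)))(KI(KK)(II(KI))(II(IS)(I(SK))))
  [4] K(III)(KS(III))(II(SK(KS)(III)))(KI(KK)(II(KI))(II(IS)(I(SK))))
  [5] III(II(SK(KS)(III)))(KI(KK)(II(KI))(II(IS)(I(SK))))
  [6] II(II(SK(KS)(III)))(KI(KK)(II(KI))(II(IS)(I(SK))))
  [7] I(II(SK(KS)(III)))(KI(KK)(II(KI))(II(IS)(I(SK))))
  [8] II(SK(KS)(III))(KI(KK)(II(KI))(II(IS)(I(SK))))
  [9] I(SK(KS)(III))(KI(KK)(II(KI))(II(IS)(I(SK))))
  [10] SK(KS)(III)(KI(KK)(II(KI))(II(IS)(I(SK))))
  [11] K(III)(KS(III))(KI(KK)(II(KI))(II(IS)(I(SK))))
  [12] III(KI(KK)(II(KI))(II(IS)(I(SK))))
  [13] II(KI(KK)(II(KI))(II(IS)(I(SK))))
  [14] I(KI(KK)(II(KI))(II(IS)(I(SK))))
  [15] KI(KK)(II(KI))(II(IS)(I(SK)))
  [16] I(II(KI))(II(IS)(I(SK)))
  [17] II(KI)(II(IS)(I(SK)))
  [18] I(KI)(II(IS)(I(SK)))
  [19] KI(II(IS)(I(SK)))
  [20] I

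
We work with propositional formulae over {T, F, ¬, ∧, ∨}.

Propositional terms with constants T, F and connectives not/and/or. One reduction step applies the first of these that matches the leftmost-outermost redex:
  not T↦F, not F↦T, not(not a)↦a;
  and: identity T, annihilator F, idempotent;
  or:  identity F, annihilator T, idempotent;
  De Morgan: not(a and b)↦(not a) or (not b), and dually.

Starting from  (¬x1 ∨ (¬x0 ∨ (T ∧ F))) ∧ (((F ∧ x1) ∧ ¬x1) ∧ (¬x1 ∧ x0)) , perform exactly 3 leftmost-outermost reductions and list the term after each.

Answer: after 3 steps: (¬x1 ∨ ¬x0) ∧ ((F ∧ ¬x1) ∧ (¬x1 ∧ x0))

Derivation:
  start: (¬x1 ∨ (¬x0 ∨ (T ∧ F))) ∧ (((F ∧ x1) ∧ ¬x1) ∧ (¬x1 ∧ x0))
  step 1: (¬x1 ∨ (¬x0 ∨ F)) ∧ (((F ∧ x1) ∧ ¬x1) ∧ (¬x1 ∧ x0))
  step 2: (¬x1 ∨ ¬x0) ∧ (((F ∧ x1) ∧ ¬x1) ∧ (¬x1 ∧ x0))
  step 3: (¬x1 ∨ ¬x0) ∧ ((F ∧ ¬x1) ∧ (¬x1 ∧ x0))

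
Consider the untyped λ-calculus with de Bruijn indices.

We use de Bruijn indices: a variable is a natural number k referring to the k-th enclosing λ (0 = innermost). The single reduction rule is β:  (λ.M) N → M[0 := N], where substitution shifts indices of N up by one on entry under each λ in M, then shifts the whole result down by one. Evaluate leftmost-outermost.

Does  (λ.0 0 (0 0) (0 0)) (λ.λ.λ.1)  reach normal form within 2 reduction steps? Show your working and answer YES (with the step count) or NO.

  start: (λ.0 0 (0 0) (0 0)) (λ.λ.λ.1)
  [1] (λ.λ.λ.1) (λ.λ.λ.1) ((λ.λ.λ.1) (λ.λ.λ.1)) ((λ.λ.λ.1) (λ.λ.λ.1))
  [2] (λ.λ.1) ((λ.λ.λ.1) (λ.λ.λ.1)) ((λ.λ.λ.1) (λ.λ.λ.1))

Answer: NO — after 2 steps the term is (λ.λ.1) ((λ.λ.λ.1) (λ.λ.λ.1)) ((λ.λ.λ.1) (λ.λ.λ.1)), not yet normal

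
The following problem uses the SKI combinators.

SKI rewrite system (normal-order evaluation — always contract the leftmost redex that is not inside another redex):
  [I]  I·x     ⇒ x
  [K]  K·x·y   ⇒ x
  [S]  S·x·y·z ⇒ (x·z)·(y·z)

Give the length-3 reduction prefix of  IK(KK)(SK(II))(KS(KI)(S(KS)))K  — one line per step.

Answer: after 3 steps: KK

Reduction:
  start: IK(KK)(SK(II))(KS(KI)(S(KS)))K
  →1  K(KK)(SK(II))(KS(KI)(S(KS)))K
  →2  KK(KS(KI)(S(KS)))K
  →3  KK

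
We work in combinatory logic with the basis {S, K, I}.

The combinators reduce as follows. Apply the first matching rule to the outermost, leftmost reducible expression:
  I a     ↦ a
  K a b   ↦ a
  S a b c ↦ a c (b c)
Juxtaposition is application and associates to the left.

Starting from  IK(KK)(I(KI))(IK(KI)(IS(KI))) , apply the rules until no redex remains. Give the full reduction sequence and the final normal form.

Answer: normal form = K  (in 3 steps)

Reduction:
  start: IK(KK)(I(KI))(IK(KI)(IS(KI)))
  step 1: K(KK)(I(KI))(IK(KI)(IS(KI)))
  step 2: KK(IK(KI)(IS(KI)))
  step 3: K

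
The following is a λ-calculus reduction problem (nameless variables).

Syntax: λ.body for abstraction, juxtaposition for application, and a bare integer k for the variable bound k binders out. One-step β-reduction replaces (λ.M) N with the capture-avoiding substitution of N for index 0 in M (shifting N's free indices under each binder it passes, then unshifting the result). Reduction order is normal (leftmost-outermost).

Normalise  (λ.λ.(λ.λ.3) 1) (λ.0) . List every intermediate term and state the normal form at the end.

Answer: normal form = λ.λ.λ.0  (in 2 steps)

Derivation:
  start: (λ.λ.(λ.λ.3) 1) (λ.0)
  →1  λ.(λ.λ.λ.0) (λ.0)
  →2  λ.λ.λ.0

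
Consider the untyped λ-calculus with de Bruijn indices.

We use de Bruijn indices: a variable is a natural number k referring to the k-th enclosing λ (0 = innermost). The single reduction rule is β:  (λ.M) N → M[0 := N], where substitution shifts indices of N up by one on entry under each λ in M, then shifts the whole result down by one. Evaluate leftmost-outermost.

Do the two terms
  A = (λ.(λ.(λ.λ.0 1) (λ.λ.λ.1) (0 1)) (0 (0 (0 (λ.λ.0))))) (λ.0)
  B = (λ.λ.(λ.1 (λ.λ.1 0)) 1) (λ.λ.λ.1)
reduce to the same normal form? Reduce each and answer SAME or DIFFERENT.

Term A:
  start: (λ.(λ.(λ.λ.0 1) (λ.λ.λ.1) (0 1)) (0 (0 (0 (λ.λ.0))))) (λ.0)
  step 1: (λ.(λ.λ.0 1) (λ.λ.λ.1) (0 (λ.0))) ((λ.0) ((λ.0) ((λ.0) (λ.λ.0))))
  step 2: (λ.λ.0 1) (λ.λ.λ.1) ((λ.0) ((λ.0) ((λ.0) (λ.λ.0))) (λ.0))
  step 3: (λ.0 (λ.λ.λ.1)) ((λ.0) ((λ.0) ((λ.0) (λ.λ.0))) (λ.0))
  step 4: (λ.0) ((λ.0) ((λ.0) (λ.λ.0))) (λ.0) (λ.λ.λ.1)
  step 5: (λ.0) ((λ.0) (λ.λ.0)) (λ.0) (λ.λ.λ.1)
  step 6: (λ.0) (λ.λ.0) (λ.0) (λ.λ.λ.1)
  step 7: (λ.λ.0) (λ.0) (λ.λ.λ.1)
  step 8: (λ.0) (λ.λ.λ.1)
  step 9: λ.λ.λ.1

Term B:
  start: (λ.λ.(λ.1 (λ.λ.1 0)) 1) (λ.λ.λ.1)
  step 1: λ.(λ.1 (λ.λ.1 0)) (λ.λ.λ.1)
  step 2: λ.0 (λ.λ.1 0)

Answer: DIFFERENT — A ⇓ λ.λ.λ.1, B ⇓ λ.0 (λ.λ.1 0)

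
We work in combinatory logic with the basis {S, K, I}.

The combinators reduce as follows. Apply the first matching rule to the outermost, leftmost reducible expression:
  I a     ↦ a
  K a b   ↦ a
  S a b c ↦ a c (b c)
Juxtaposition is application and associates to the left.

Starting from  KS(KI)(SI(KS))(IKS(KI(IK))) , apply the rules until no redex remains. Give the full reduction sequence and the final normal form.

Answer: normal form = S(SI(KS))S  (in 3 steps)

Reduction:
  start: KS(KI)(SI(KS))(IKS(KI(IK)))
  [1] S(SI(KS))(IKS(KI(IK)))
  [2] S(SI(KS))(KS(KI(IK)))
  [3] S(SI(KS))S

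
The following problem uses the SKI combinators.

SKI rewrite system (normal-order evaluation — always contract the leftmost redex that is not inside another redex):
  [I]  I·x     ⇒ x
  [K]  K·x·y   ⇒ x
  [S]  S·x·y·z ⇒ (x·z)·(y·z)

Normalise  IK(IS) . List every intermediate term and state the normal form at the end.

  start: IK(IS)
  [1] K(IS)
  [2] KS

Answer: normal form = KS  (in 2 steps)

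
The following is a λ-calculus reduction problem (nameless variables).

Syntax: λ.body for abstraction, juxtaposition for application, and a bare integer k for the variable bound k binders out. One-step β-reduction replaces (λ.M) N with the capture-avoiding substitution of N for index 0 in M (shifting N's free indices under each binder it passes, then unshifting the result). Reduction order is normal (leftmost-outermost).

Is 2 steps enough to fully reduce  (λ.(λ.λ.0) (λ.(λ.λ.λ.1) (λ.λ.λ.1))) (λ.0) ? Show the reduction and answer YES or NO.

  start: (λ.(λ.λ.0) (λ.(λ.λ.λ.1) (λ.λ.λ.1))) (λ.0)
  [1] (λ.λ.0) (λ.(λ.λ.λ.1) (λ.λ.λ.1))
  [2] λ.0

Answer: YES — reaches normal form λ.0 in 2 ≤ 2 steps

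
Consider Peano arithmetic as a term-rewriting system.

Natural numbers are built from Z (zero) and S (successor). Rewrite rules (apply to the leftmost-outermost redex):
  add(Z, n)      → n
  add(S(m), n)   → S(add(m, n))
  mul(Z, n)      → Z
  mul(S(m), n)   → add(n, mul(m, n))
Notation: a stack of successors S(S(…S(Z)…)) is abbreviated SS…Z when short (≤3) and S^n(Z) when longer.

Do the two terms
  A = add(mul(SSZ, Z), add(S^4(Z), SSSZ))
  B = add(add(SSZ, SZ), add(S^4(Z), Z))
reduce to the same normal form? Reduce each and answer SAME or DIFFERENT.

Term A:
  start: add(mul(SSZ, Z), add(S^4(Z), SSSZ))
  [1] add(add(Z, mul(SZ, Z)), add(S^4(Z), SSSZ))
  [2] add(mul(SZ, Z), add(S^4(Z), SSSZ))
  [3] add(add(Z, mul(Z, Z)), add(S^4(Z), SSSZ))
  [4] add(mul(Z, Z), add(S^4(Z), SSSZ))
  [5] add(Z, add(S^4(Z), SSSZ))
  [6] add(S^4(Z), SSSZ)
  [7] S(add(SSSZ, SSSZ))
  [8] S(S(add(SSZ, SSSZ)))
  [9] S(S(S(add(SZ, SSSZ))))
  [10] S(S(S(S(add(Z, SSSZ)))))
  [11] S^7(Z)

Term B:
  start: add(add(SSZ, SZ), add(S^4(Z), Z))
  [1] add(S(add(SZ, SZ)), add(S^4(Z), Z))
  [2] S(add(add(SZ, SZ), add(S^4(Z), Z)))
  [3] S(add(S(add(Z, SZ)), add(S^4(Z), Z)))
  [4] S(S(add(add(Z, SZ), add(S^4(Z), Z))))
  [5] S(S(add(SZ, add(S^4(Z), Z))))
  [6] S(S(S(add(Z, add(S^4(Z), Z)))))
  [7] S(S(S(add(S^4(Z), Z))))
  [8] S(S(S(S(add(SSSZ, Z)))))
  [9] S(S(S(S(S(add(SSZ, Z))))))
  [10] S(S(S(S(S(S(add(SZ, Z)))))))
  [11] S(S(S(S(S(S(S(add(Z, Z))))))))
  [12] S^7(Z)

Answer: SAME — A ⇓ S^7(Z), B ⇓ S^7(Z)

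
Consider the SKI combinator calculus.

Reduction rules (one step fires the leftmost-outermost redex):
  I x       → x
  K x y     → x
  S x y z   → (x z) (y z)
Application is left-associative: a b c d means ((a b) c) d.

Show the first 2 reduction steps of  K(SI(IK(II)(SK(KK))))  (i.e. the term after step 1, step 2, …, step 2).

  start: K(SI(IK(II)(SK(KK))))
  [1] K(SI(K(II)(SK(KK))))
  [2] K(SI(II))

Answer: after 2 steps: K(SI(II))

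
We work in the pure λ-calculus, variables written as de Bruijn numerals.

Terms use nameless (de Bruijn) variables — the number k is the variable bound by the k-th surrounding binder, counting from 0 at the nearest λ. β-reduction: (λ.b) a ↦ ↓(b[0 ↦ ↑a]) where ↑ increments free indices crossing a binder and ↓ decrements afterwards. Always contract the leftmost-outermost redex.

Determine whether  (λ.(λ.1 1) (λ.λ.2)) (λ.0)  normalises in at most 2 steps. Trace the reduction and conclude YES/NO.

  start: (λ.(λ.1 1) (λ.λ.2)) (λ.0)
  [1] (λ.(λ.0) (λ.0)) (λ.λ.λ.0)
  [2] (λ.0) (λ.0)

Answer: NO — after 2 steps the term is (λ.0) (λ.0), not yet normal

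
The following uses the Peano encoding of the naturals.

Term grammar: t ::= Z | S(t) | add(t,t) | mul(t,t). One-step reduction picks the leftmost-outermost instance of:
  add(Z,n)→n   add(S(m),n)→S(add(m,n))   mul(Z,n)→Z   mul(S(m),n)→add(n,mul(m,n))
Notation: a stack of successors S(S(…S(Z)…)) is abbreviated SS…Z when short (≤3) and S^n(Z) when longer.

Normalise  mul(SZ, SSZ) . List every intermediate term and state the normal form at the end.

Answer: normal form = SSZ  (in 5 steps)

Working:
  start: mul(SZ, SSZ)
  →1  add(SSZ, mul(Z, SSZ))
  →2  S(add(SZ, mul(Z, SSZ)))
  →3  S(S(add(Z, mul(Z, SSZ))))
  →4  S(S(mul(Z, SSZ)))
  →5  SSZ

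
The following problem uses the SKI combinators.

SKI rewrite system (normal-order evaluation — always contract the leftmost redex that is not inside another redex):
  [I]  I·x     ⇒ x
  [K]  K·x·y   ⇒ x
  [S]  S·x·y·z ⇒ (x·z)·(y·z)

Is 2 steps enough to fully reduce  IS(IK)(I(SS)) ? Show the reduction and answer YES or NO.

  start: IS(IK)(I(SS))
  step 1: S(IK)(I(SS))
  step 2: SK(I(SS))

Answer: NO — after 2 steps the term is SK(I(SS)), not yet normal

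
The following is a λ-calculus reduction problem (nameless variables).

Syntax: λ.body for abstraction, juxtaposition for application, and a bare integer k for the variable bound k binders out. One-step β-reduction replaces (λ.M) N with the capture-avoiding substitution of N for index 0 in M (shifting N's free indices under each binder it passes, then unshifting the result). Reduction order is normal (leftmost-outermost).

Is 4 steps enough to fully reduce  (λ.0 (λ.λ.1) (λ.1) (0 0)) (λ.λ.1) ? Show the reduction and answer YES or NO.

  start: (λ.0 (λ.λ.1) (λ.1) (0 0)) (λ.λ.1)
  step 1: (λ.λ.1) (λ.λ.1) (λ.λ.λ.1) ((λ.λ.1) (λ.λ.1))
  step 2: (λ.λ.λ.1) (λ.λ.λ.1) ((λ.λ.1) (λ.λ.1))
  step 3: (λ.λ.1) ((λ.λ.1) (λ.λ.1))
  step 4: λ.(λ.λ.1) (λ.λ.1)

Answer: NO — after 4 steps the term is λ.(λ.λ.1) (λ.λ.1), not yet normal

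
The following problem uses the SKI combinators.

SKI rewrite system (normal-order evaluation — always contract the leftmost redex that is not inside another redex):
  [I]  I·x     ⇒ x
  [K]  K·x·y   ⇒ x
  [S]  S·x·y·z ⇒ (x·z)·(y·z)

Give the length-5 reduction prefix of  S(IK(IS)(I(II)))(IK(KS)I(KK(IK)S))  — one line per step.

Answer: after 5 steps: SS(KS(KK(IK)S))

Reduction:
  start: S(IK(IS)(I(II)))(IK(KS)I(KK(IK)S))
  step 1: S(K(IS)(I(II)))(IK(KS)I(KK(IK)S))
  step 2: S(IS)(IK(KS)I(KK(IK)S))
  step 3: SS(IK(KS)I(KK(IK)S))
  step 4: SS(K(KS)I(KK(IK)S))
  step 5: SS(KS(KK(IK)S))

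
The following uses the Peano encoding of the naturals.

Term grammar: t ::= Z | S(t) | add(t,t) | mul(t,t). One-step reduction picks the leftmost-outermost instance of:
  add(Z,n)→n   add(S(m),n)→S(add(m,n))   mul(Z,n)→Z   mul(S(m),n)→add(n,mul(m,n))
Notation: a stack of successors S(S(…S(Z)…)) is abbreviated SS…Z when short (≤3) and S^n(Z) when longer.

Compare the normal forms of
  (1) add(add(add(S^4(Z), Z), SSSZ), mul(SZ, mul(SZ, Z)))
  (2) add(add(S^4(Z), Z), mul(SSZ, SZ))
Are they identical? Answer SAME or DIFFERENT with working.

Term A:
  start: add(add(add(S^4(Z), Z), SSSZ), mul(SZ, mul(SZ, Z)))
  step 1: add(add(S(add(SSSZ, Z)), SSSZ), mul(SZ, mul(SZ, Z)))
  step 2: add(S(add(add(SSSZ, Z), SSSZ)), mul(SZ, mul(SZ, Z)))
  step 3: S(add(add(add(SSSZ, Z), SSSZ), mul(SZ, mul(SZ, Z))))
  step 4: S(add(add(S(add(SSZ, Z)), SSSZ), mul(SZ, mul(SZ, Z))))
  step 5: S(add(S(add(add(SSZ, Z), SSSZ)), mul(SZ, mul(SZ, Z))))
  step 6: S(S(add(add(add(SSZ, Z), SSSZ), mul(SZ, mul(SZ, Z)))))
  step 7: S(S(add(add(S(add(SZ, Z)), SSSZ), mul(SZ, mul(SZ, Z)))))
  step 8: S(S(add(S(add(add(SZ, Z), SSSZ)), mul(SZ, mul(SZ, Z)))))
  step 9: S(S(S(add(add(add(SZ, Z), SSSZ), mul(SZ, mul(SZ, Z))))))
  step 10: S(S(S(add(add(S(add(Z, Z)), SSSZ), mul(SZ, mul(SZ, Z))))))
  step 11: S(S(S(add(S(add(add(Z, Z), SSSZ)), mul(SZ, mul(SZ, Z))))))
  step 12: S(S(S(S(add(add(add(Z, Z), SSSZ), mul(SZ, mul(SZ, Z)))))))
  step 13: S(S(S(S(add(add(Z, SSSZ), mul(SZ, mul(SZ, Z)))))))
  step 14: S(S(S(S(add(SSSZ, mul(SZ, mul(SZ, Z)))))))
  step 15: S(S(S(S(S(add(SSZ, mul(SZ, mul(SZ, Z))))))))
  step 16: S(S(S(S(S(S(add(SZ, mul(SZ, mul(SZ, Z)))))))))
  step 17: S(S(S(S(S(S(S(add(Z, mul(SZ, mul(SZ, Z))))))))))
  step 18: S(S(S(S(S(S(S(mul(SZ, mul(SZ, Z)))))))))
  step 19: S(S(S(S(S(S(S(add(mul(SZ, Z), mul(Z, mul(SZ, Z))))))))))
  step 20: S(S(S(S(S(S(S(add(add(Z, mul(Z, Z)), mul(Z, mul(SZ, Z))))))))))
  step 21: S(S(S(S(S(S(S(add(mul(Z, Z), mul(Z, mul(SZ, Z))))))))))
  step 22: S(S(S(S(S(S(S(add(Z, mul(Z, mul(SZ, Z))))))))))
  step 23: S(S(S(S(S(S(S(mul(Z, mul(SZ, Z)))))))))
  step 24: S^7(Z)

Term B:
  start: add(add(S^4(Z), Z), mul(SSZ, SZ))
  step 1: add(S(add(SSSZ, Z)), mul(SSZ, SZ))
  step 2: S(add(add(SSSZ, Z), mul(SSZ, SZ)))
  step 3: S(add(S(add(SSZ, Z)), mul(SSZ, SZ)))
  step 4: S(S(add(add(SSZ, Z), mul(SSZ, SZ))))
  step 5: S(S(add(S(add(SZ, Z)), mul(SSZ, SZ))))
  step 6: S(S(S(add(add(SZ, Z), mul(SSZ, SZ)))))
  step 7: S(S(S(add(S(add(Z, Z)), mul(SSZ, SZ)))))
  step 8: S(S(S(S(add(add(Z, Z), mul(SSZ, SZ))))))
  step 9: S(S(S(S(add(Z, mul(SSZ, SZ))))))
  step 10: S(S(S(S(mul(SSZ, SZ)))))
  step 11: S(S(S(S(add(SZ, mul(SZ, SZ))))))
  step 12: S(S(S(S(S(add(Z, mul(SZ, SZ)))))))
  step 13: S(S(S(S(S(mul(SZ, SZ))))))
  step 14: S(S(S(S(S(add(SZ, mul(Z, SZ)))))))
  step 15: S(S(S(S(S(S(add(Z, mul(Z, SZ))))))))
  step 16: S(S(S(S(S(S(mul(Z, SZ)))))))
  step 17: S^6(Z)

Answer: DIFFERENT — A ⇓ S^7(Z), B ⇓ S^6(Z)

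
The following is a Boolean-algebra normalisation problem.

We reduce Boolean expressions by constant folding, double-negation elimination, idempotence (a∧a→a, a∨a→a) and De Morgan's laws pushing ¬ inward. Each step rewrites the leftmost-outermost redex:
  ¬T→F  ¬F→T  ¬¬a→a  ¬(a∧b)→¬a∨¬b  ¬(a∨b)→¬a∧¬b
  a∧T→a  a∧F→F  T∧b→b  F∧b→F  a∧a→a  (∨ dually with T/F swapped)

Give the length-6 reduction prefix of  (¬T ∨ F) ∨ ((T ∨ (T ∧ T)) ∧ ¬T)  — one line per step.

  start: (¬T ∨ F) ∨ ((T ∨ (T ∧ T)) ∧ ¬T)
  step 1: ¬T ∨ ((T ∨ (T ∧ T)) ∧ ¬T)
  step 2: F ∨ ((T ∨ (T ∧ T)) ∧ ¬T)
  step 3: (T ∨ (T ∧ T)) ∧ ¬T
  step 4: T ∧ ¬T
  step 5: ¬T
  step 6: F

Answer: after 6 steps: F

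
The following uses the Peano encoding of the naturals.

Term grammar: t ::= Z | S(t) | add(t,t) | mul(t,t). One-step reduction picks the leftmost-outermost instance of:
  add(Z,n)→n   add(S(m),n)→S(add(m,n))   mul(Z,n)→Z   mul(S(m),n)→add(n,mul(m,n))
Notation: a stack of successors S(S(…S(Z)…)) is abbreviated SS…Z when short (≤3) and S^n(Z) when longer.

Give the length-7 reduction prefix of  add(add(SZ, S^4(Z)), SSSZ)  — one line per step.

  start: add(add(SZ, S^4(Z)), SSSZ)
  [1] add(S(add(Z, S^4(Z))), SSSZ)
  [2] S(add(add(Z, S^4(Z)), SSSZ))
  [3] S(add(S^4(Z), SSSZ))
  [4] S(S(add(SSSZ, SSSZ)))
  [5] S(S(S(add(SSZ, SSSZ))))
  [6] S(S(S(S(add(SZ, SSSZ)))))
  [7] S(S(S(S(S(add(Z, SSSZ))))))

Answer: after 7 steps: S(S(S(S(S(add(Z, SSSZ))))))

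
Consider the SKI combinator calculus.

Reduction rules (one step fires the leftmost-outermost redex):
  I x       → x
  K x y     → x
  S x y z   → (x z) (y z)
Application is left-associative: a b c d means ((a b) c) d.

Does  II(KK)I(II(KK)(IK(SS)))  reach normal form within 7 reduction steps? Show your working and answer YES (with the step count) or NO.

Answer: YES — reaches normal form KK in 6 ≤ 7 steps

Working:
  start: II(KK)I(II(KK)(IK(SS)))
  →1  I(KK)I(II(KK)(IK(SS)))
  →2  KKI(II(KK)(IK(SS)))
  →3  K(II(KK)(IK(SS)))
  →4  K(I(KK)(IK(SS)))
  →5  K(KK(IK(SS)))
  →6  KK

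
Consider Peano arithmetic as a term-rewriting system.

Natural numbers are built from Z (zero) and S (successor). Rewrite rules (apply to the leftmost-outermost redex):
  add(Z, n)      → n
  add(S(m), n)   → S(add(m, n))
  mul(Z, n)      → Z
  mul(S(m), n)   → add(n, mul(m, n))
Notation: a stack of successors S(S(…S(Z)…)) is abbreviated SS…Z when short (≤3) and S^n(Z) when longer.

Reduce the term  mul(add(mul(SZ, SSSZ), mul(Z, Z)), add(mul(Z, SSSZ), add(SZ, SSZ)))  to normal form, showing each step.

Answer: normal form = S^9(Z)  (in 39 steps)

Derivation:
  start: mul(add(mul(SZ, SSSZ), mul(Z, Z)), add(mul(Z, SSSZ), add(SZ, SSZ)))
  step 1: mul(add(add(SSSZ, mul(Z, SSSZ)), mul(Z, Z)), add(mul(Z, SSSZ), add(SZ, SSZ)))
  step 2: mul(add(S(add(SSZ, mul(Z, SSSZ))), mul(Z, Z)), add(mul(Z, SSSZ), add(SZ, SSZ)))
  step 3: mul(S(add(add(SSZ, mul(Z, SSSZ)), mul(Z, Z))), add(mul(Z, SSSZ), add(SZ, SSZ)))
  step 4: add(add(mul(Z, SSSZ), add(SZ, SSZ)), mul(add(add(SSZ, mul(Z, SSSZ)), mul(Z, Z)), add(mul(Z, SSSZ), add(SZ, SSZ))))
  step 5: add(add(Z, add(SZ, SSZ)), mul(add(add(SSZ, mul(Z, SSSZ)), mul(Z, Z)), add(mul(Z, SSSZ), add(SZ, SSZ))))
  step 6: add(add(SZ, SSZ), mul(add(add(SSZ, mul(Z, SSSZ)), mul(Z, Z)), add(mul(Z, SSSZ), add(SZ, SSZ))))
  step 7: add(S(add(Z, SSZ)), mul(add(add(SSZ, mul(Z, SSSZ)), mul(Z, Z)), add(mul(Z, SSSZ), add(SZ, SSZ))))
  step 8: S(add(add(Z, SSZ), mul(add(add(SSZ, mul(Z, SSSZ)), mul(Z, Z)), add(mul(Z, SSSZ), add(SZ, SSZ)))))
  step 9: S(add(SSZ, mul(add(add(SSZ, mul(Z, SSSZ)), mul(Z, Z)), add(mul(Z, SSSZ), add(SZ, SSZ)))))
  step 10: S(S(add(SZ, mul(add(add(SSZ, mul(Z, SSSZ)), mul(Z, Z)), add(mul(Z, SSSZ), add(SZ, SSZ))))))
  step 11: S(S(S(add(Z, mul(add(add(SSZ, mul(Z, SSSZ)), mul(Z, Z)), add(mul(Z, SSSZ), add(SZ, SSZ)))))))
  step 12: S(S(S(mul(add(add(SSZ, mul(Z, SSSZ)), mul(Z, Z)), add(mul(Z, SSSZ), add(SZ, SSZ))))))
  step 13: S(S(S(mul(add(S(add(SZ, mul(Z, SSSZ))), mul(Z, Z)), add(mul(Z, SSSZ), add(SZ, SSZ))))))
  step 14: S(S(S(mul(S(add(add(SZ, mul(Z, SSSZ)), mul(Z, Z))), add(mul(Z, SSSZ), add(SZ, SSZ))))))
  step 15: S(S(S(add(add(mul(Z, SSSZ), add(SZ, SSZ)), mul(add(add(SZ, mul(Z, SSSZ)), mul(Z, Z)), add(mul(Z, SSSZ), add(SZ, SSZ)))))))
  step 16: S(S(S(add(add(Z, add(SZ, SSZ)), mul(add(add(SZ, mul(Z, SSSZ)), mul(Z, Z)), add(mul(Z, SSSZ), add(SZ, SSZ)))))))
  step 17: S(S(S(add(add(SZ, SSZ), mul(add(add(SZ, mul(Z, SSSZ)), mul(Z, Z)), add(mul(Z, SSSZ), add(SZ, SSZ)))))))
  step 18: S(S(S(add(S(add(Z, SSZ)), mul(add(add(SZ, mul(Z, SSSZ)), mul(Z, Z)), add(mul(Z, SSSZ), add(SZ, SSZ)))))))
  step 19: S(S(S(S(add(add(Z, SSZ), mul(add(add(SZ, mul(Z, SSSZ)), mul(Z, Z)), add(mul(Z, SSSZ), add(SZ, SSZ))))))))
  step 20: S(S(S(S(add(SSZ, mul(add(add(SZ, mul(Z, SSSZ)), mul(Z, Z)), add(mul(Z, SSSZ), add(SZ, SSZ))))))))
  step 21: S(S(S(S(S(add(SZ, mul(add(add(SZ, mul(Z, SSSZ)), mul(Z, Z)), add(mul(Z, SSSZ), add(SZ, SSZ)))))))))
  step 22: S(S(S(S(S(S(add(Z, mul(add(add(SZ, mul(Z, SSSZ)), mul(Z, Z)), add(mul(Z, SSSZ), add(SZ, SSZ))))))))))
  step 23: S(S(S(S(S(S(mul(add(add(SZ, mul(Z, SSSZ)), mul(Z, Z)), add(mul(Z, SSSZ), add(SZ, SSZ)))))))))
  step 24: S(S(S(S(S(S(mul(add(S(add(Z, mul(Z, SSSZ))), mul(Z, Z)), add(mul(Z, SSSZ), add(SZ, SSZ)))))))))
  step 25: S(S(S(S(S(S(mul(S(add(add(Z, mul(Z, SSSZ)), mul(Z, Z))), add(mul(Z, SSSZ), add(SZ, SSZ)))))))))
  step 26: S(S(S(S(S(S(add(add(mul(Z, SSSZ), add(SZ, SSZ)), mul(add(add(Z, mul(Z, SSSZ)), mul(Z, Z)), add(mul(Z, SSSZ), add(SZ, SSZ))))))))))
  step 27: S(S(S(S(S(S(add(add(Z, add(SZ, SSZ)), mul(add(add(Z, mul(Z, SSSZ)), mul(Z, Z)), add(mul(Z, SSSZ), add(SZ, SSZ))))))))))
  step 28: S(S(S(S(S(S(add(add(SZ, SSZ), mul(add(add(Z, mul(Z, SSSZ)), mul(Z, Z)), add(mul(Z, SSSZ), add(SZ, SSZ))))))))))
  step 29: S(S(S(S(S(S(add(S(add(Z, SSZ)), mul(add(add(Z, mul(Z, SSSZ)), mul(Z, Z)), add(mul(Z, SSSZ), add(SZ, SSZ))))))))))
  step 30: S(S(S(S(S(S(S(add(add(Z, SSZ), mul(add(add(Z, mul(Z, SSSZ)), mul(Z, Z)), add(mul(Z, SSSZ), add(SZ, SSZ)))))))))))
  step 31: S(S(S(S(S(S(S(add(SSZ, mul(add(add(Z, mul(Z, SSSZ)), mul(Z, Z)), add(mul(Z, SSSZ), add(SZ, SSZ)))))))))))
  step 32: S(S(S(S(S(S(S(S(add(SZ, mul(add(add(Z, mul(Z, SSSZ)), mul(Z, Z)), add(mul(Z, SSSZ), add(SZ, SSZ))))))))))))
  step 33: S(S(S(S(S(S(S(S(S(add(Z, mul(add(add(Z, mul(Z, SSSZ)), mul(Z, Z)), add(mul(Z, SSSZ), add(SZ, SSZ)))))))))))))
  step 34: S(S(S(S(S(S(S(S(S(mul(add(add(Z, mul(Z, SSSZ)), mul(Z, Z)), add(mul(Z, SSSZ), add(SZ, SSZ))))))))))))
  step 35: S(S(S(S(S(S(S(S(S(mul(add(mul(Z, SSSZ), mul(Z, Z)), add(mul(Z, SSSZ), add(SZ, SSZ))))))))))))
  step 36: S(S(S(S(S(S(S(S(S(mul(add(Z, mul(Z, Z)), add(mul(Z, SSSZ), add(SZ, SSZ))))))))))))
  step 37: S(S(S(S(S(S(S(S(S(mul(mul(Z, Z), add(mul(Z, SSSZ), add(SZ, SSZ))))))))))))
  step 38: S(S(S(S(S(S(S(S(S(mul(Z, add(mul(Z, SSSZ), add(SZ, SSZ))))))))))))
  step 39: S^9(Z)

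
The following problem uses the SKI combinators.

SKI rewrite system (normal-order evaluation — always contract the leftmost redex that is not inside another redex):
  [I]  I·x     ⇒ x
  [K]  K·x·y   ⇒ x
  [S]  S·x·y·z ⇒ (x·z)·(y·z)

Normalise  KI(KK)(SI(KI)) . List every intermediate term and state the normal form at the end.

  start: KI(KK)(SI(KI))
  step 1: I(SI(KI))
  step 2: SI(KI)

Answer: normal form = SI(KI)  (in 2 steps)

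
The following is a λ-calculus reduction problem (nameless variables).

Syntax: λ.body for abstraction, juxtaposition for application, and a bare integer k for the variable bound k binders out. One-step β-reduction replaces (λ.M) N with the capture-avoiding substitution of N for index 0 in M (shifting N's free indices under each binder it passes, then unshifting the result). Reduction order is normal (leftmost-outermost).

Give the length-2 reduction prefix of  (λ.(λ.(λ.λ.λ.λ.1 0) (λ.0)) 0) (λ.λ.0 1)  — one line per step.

  start: (λ.(λ.(λ.λ.λ.λ.1 0) (λ.0)) 0) (λ.λ.0 1)
  [1] (λ.(λ.λ.λ.λ.1 0) (λ.0)) (λ.λ.0 1)
  [2] (λ.λ.λ.λ.1 0) (λ.0)

Answer: after 2 steps: (λ.λ.λ.λ.1 0) (λ.0)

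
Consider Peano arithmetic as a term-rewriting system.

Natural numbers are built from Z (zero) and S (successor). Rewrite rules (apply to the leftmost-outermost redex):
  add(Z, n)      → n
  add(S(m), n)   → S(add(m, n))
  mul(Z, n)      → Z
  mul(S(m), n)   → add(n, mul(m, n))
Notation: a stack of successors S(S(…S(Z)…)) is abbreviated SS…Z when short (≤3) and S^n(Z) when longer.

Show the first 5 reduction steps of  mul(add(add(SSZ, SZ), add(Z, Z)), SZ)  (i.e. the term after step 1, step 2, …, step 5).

Answer: after 5 steps: S(mul(add(add(SZ, SZ), add(Z, Z)), SZ))

Derivation:
  start: mul(add(add(SSZ, SZ), add(Z, Z)), SZ)
  step 1: mul(add(S(add(SZ, SZ)), add(Z, Z)), SZ)
  step 2: mul(S(add(add(SZ, SZ), add(Z, Z))), SZ)
  step 3: add(SZ, mul(add(add(SZ, SZ), add(Z, Z)), SZ))
  step 4: S(add(Z, mul(add(add(SZ, SZ), add(Z, Z)), SZ)))
  step 5: S(mul(add(add(SZ, SZ), add(Z, Z)), SZ))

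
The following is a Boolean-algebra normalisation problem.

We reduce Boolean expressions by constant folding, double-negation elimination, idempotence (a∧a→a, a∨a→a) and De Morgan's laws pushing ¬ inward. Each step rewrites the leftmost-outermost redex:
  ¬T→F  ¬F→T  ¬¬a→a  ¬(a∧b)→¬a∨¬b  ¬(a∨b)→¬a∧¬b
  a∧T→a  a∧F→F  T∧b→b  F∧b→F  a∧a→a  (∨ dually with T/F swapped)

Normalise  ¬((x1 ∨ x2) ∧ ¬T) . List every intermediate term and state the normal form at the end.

Answer: normal form = T  (in 4 steps)

Working:
  start: ¬((x1 ∨ x2) ∧ ¬T)
  [1] ¬(x1 ∨ x2) ∨ ¬¬T
  [2] (¬x1 ∧ ¬x2) ∨ ¬¬T
  [3] (¬x1 ∧ ¬x2) ∨ T
  [4] T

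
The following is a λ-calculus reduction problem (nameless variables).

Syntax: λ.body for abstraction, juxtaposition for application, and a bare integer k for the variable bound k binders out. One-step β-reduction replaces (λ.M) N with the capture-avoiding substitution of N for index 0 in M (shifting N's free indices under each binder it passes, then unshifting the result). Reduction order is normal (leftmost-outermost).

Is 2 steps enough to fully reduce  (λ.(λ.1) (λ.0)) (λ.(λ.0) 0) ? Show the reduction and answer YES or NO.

Answer: NO — after 2 steps the term is λ.(λ.0) 0, not yet normal

Working:
  start: (λ.(λ.1) (λ.0)) (λ.(λ.0) 0)
  step 1: (λ.λ.(λ.0) 0) (λ.0)
  step 2: λ.(λ.0) 0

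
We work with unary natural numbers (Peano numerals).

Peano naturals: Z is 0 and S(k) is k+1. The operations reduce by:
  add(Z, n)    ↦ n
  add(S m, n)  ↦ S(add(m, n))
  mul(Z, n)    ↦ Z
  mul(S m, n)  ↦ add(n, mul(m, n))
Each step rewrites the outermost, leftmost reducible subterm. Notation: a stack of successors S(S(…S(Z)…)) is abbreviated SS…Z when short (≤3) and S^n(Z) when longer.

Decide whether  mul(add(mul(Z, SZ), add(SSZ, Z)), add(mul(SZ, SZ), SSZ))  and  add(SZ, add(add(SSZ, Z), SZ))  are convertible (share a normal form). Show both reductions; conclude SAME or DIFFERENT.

Term A:
  start: mul(add(mul(Z, SZ), add(SSZ, Z)), add(mul(SZ, SZ), SSZ))
  [1] mul(add(Z, add(SSZ, Z)), add(mul(SZ, SZ), SSZ))
  [2] mul(add(SSZ, Z), add(mul(SZ, SZ), SSZ))
  [3] mul(S(add(SZ, Z)), add(mul(SZ, SZ), SSZ))
  [4] add(add(mul(SZ, SZ), SSZ), mul(add(SZ, Z), add(mul(SZ, SZ), SSZ)))
  [5] add(add(add(SZ, mul(Z, SZ)), SSZ), mul(add(SZ, Z), add(mul(SZ, SZ), SSZ)))
  [6] add(add(S(add(Z, mul(Z, SZ))), SSZ), mul(add(SZ, Z), add(mul(SZ, SZ), SSZ)))
  [7] add(S(add(add(Z, mul(Z, SZ)), SSZ)), mul(add(SZ, Z), add(mul(SZ, SZ), SSZ)))
  [8] S(add(add(add(Z, mul(Z, SZ)), SSZ), mul(add(SZ, Z), add(mul(SZ, SZ), SSZ))))
  [9] S(add(add(mul(Z, SZ), SSZ), mul(add(SZ, Z), add(mul(SZ, SZ), SSZ))))
  [10] S(add(add(Z, SSZ), mul(add(SZ, Z), add(mul(SZ, SZ), SSZ))))
  [11] S(add(SSZ, mul(add(SZ, Z), add(mul(SZ, SZ), SSZ))))
  [12] S(S(add(SZ, mul(add(SZ, Z), add(mul(SZ, SZ), SSZ)))))
  [13] S(S(S(add(Z, mul(add(SZ, Z), add(mul(SZ, SZ), SSZ))))))
  [14] S(S(S(mul(add(SZ, Z), add(mul(SZ, SZ), SSZ)))))
  [15] S(S(S(mul(S(add(Z, Z)), add(mul(SZ, SZ), SSZ)))))
  [16] S(S(S(add(add(mul(SZ, SZ), SSZ), mul(add(Z, Z), add(mul(SZ, SZ), SSZ))))))
  [17] S(S(S(add(add(add(SZ, mul(Z, SZ)), SSZ), mul(add(Z, Z), add(mul(SZ, SZ), SSZ))))))
  [18] S(S(S(add(add(S(add(Z, mul(Z, SZ))), SSZ), mul(add(Z, Z), add(mul(SZ, SZ), SSZ))))))
  [19] S(S(S(add(S(add(add(Z, mul(Z, SZ)), SSZ)), mul(add(Z, Z), add(mul(SZ, SZ), SSZ))))))
  [20] S(S(S(S(add(add(add(Z, mul(Z, SZ)), SSZ), mul(add(Z, Z), add(mul(SZ, SZ), SSZ)))))))
  [21] S(S(S(S(add(add(mul(Z, SZ), SSZ), mul(add(Z, Z), add(mul(SZ, SZ), SSZ)))))))
  [22] S(S(S(S(add(add(Z, SSZ), mul(add(Z, Z), add(mul(SZ, SZ), SSZ)))))))
  [23] S(S(S(S(add(SSZ, mul(add(Z, Z), add(mul(SZ, SZ), SSZ)))))))
  [24] S(S(S(S(S(add(SZ, mul(add(Z, Z), add(mul(SZ, SZ), SSZ))))))))
  [25] S(S(S(S(S(S(add(Z, mul(add(Z, Z), add(mul(SZ, SZ), SSZ)))))))))
  [26] S(S(S(S(S(S(mul(add(Z, Z), add(mul(SZ, SZ), SSZ))))))))
  [27] S(S(S(S(S(S(mul(Z, add(mul(SZ, SZ), SSZ))))))))
  [28] S^6(Z)

Term B:
  start: add(SZ, add(add(SSZ, Z), SZ))
  [1] S(add(Z, add(add(SSZ, Z), SZ)))
  [2] S(add(add(SSZ, Z), SZ))
  [3] S(add(S(add(SZ, Z)), SZ))
  [4] S(S(add(add(SZ, Z), SZ)))
  [5] S(S(add(S(add(Z, Z)), SZ)))
  [6] S(S(S(add(add(Z, Z), SZ))))
  [7] S(S(S(add(Z, SZ))))
  [8] S^4(Z)

Answer: DIFFERENT — A ⇓ S^6(Z), B ⇓ S^4(Z)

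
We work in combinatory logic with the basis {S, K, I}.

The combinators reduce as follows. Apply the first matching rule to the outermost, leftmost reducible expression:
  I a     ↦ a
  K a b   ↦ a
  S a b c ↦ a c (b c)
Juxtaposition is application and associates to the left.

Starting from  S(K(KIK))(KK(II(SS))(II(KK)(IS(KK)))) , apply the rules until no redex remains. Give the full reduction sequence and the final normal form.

Answer: normal form = S(KI)(KK)  (in 5 steps)

Reduction:
  start: S(K(KIK))(KK(II(SS))(II(KK)(IS(KK))))
  →1  S(KI)(KK(II(SS))(II(KK)(IS(KK))))
  →2  S(KI)(K(II(KK)(IS(KK))))
  →3  S(KI)(K(I(KK)(IS(KK))))
  →4  S(KI)(K(KK(IS(KK))))
  →5  S(KI)(KK)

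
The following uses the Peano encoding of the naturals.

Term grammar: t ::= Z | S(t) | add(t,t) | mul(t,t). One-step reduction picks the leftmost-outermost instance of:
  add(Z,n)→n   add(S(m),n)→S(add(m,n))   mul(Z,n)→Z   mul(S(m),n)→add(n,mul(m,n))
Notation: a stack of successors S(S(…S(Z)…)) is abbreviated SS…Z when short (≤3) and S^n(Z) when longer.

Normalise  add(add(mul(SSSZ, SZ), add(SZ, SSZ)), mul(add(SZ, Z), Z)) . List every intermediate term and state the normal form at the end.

Answer: normal form = S^6(Z)  (in 28 steps)

Working:
  start: add(add(mul(SSSZ, SZ), add(SZ, SSZ)), mul(add(SZ, Z), Z))
  [1] add(add(add(SZ, mul(SSZ, SZ)), add(SZ, SSZ)), mul(add(SZ, Z), Z))
  [2] add(add(S(add(Z, mul(SSZ, SZ))), add(SZ, SSZ)), mul(add(SZ, Z), Z))
  [3] add(S(add(add(Z, mul(SSZ, SZ)), add(SZ, SSZ))), mul(add(SZ, Z), Z))
  [4] S(add(add(add(Z, mul(SSZ, SZ)), add(SZ, SSZ)), mul(add(SZ, Z), Z)))
  [5] S(add(add(mul(SSZ, SZ), add(SZ, SSZ)), mul(add(SZ, Z), Z)))
  [6] S(add(add(add(SZ, mul(SZ, SZ)), add(SZ, SSZ)), mul(add(SZ, Z), Z)))
  [7] S(add(add(S(add(Z, mul(SZ, SZ))), add(SZ, SSZ)), mul(add(SZ, Z), Z)))
  [8] S(add(S(add(add(Z, mul(SZ, SZ)), add(SZ, SSZ))), mul(add(SZ, Z), Z)))
  [9] S(S(add(add(add(Z, mul(SZ, SZ)), add(SZ, SSZ)), mul(add(SZ, Z), Z))))
  [10] S(S(add(add(mul(SZ, SZ), add(SZ, SSZ)), mul(add(SZ, Z), Z))))
  [11] S(S(add(add(add(SZ, mul(Z, SZ)), add(SZ, SSZ)), mul(add(SZ, Z), Z))))
  [12] S(S(add(add(S(add(Z, mul(Z, SZ))), add(SZ, SSZ)), mul(add(SZ, Z), Z))))
  [13] S(S(add(S(add(add(Z, mul(Z, SZ)), add(SZ, SSZ))), mul(add(SZ, Z), Z))))
  [14] S(S(S(add(add(add(Z, mul(Z, SZ)), add(SZ, SSZ)), mul(add(SZ, Z), Z)))))
  [15] S(S(S(add(add(mul(Z, SZ), add(SZ, SSZ)), mul(add(SZ, Z), Z)))))
  [16] S(S(S(add(add(Z, add(SZ, SSZ)), mul(add(SZ, Z), Z)))))
  [17] S(S(S(add(add(SZ, SSZ), mul(add(SZ, Z), Z)))))
  [18] S(S(S(add(S(add(Z, SSZ)), mul(add(SZ, Z), Z)))))
  [19] S(S(S(S(add(add(Z, SSZ), mul(add(SZ, Z), Z))))))
  [20] S(S(S(S(add(SSZ, mul(add(SZ, Z), Z))))))
  [21] S(S(S(S(S(add(SZ, mul(add(SZ, Z), Z)))))))
  [22] S(S(S(S(S(S(add(Z, mul(add(SZ, Z), Z))))))))
  [23] S(S(S(S(S(S(mul(add(SZ, Z), Z)))))))
  [24] S(S(S(S(S(S(mul(S(add(Z, Z)), Z)))))))
  [25] S(S(S(S(S(S(add(Z, mul(add(Z, Z), Z))))))))
  [26] S(S(S(S(S(S(mul(add(Z, Z), Z)))))))
  [27] S(S(S(S(S(S(mul(Z, Z)))))))
  [28] S^6(Z)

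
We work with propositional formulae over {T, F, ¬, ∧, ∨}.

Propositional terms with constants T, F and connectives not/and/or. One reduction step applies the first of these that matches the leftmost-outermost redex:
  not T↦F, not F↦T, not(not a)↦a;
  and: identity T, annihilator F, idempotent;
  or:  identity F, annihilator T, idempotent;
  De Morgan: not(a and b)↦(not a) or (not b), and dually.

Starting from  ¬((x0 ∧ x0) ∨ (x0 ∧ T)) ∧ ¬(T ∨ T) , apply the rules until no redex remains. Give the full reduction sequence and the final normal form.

  start: ¬((x0 ∧ x0) ∨ (x0 ∧ T)) ∧ ¬(T ∨ T)
  →1  (¬(x0 ∧ x0) ∧ ¬(x0 ∧ T)) ∧ ¬(T ∨ T)
  →2  ((¬x0 ∨ ¬x0) ∧ ¬(x0 ∧ T)) ∧ ¬(T ∨ T)
  →3  (¬x0 ∧ ¬(x0 ∧ T)) ∧ ¬(T ∨ T)
  →4  (¬x0 ∧ (¬x0 ∨ ¬T)) ∧ ¬(T ∨ T)
  →5  (¬x0 ∧ (¬x0 ∨ F)) ∧ ¬(T ∨ T)
  →6  (¬x0 ∧ ¬x0) ∧ ¬(T ∨ T)
  →7  ¬x0 ∧ ¬(T ∨ T)
  →8  ¬x0 ∧ (¬T ∧ ¬T)
  →9  ¬x0 ∧ ¬T
  →10  ¬x0 ∧ F
  →11  F

Answer: normal form = F  (in 11 steps)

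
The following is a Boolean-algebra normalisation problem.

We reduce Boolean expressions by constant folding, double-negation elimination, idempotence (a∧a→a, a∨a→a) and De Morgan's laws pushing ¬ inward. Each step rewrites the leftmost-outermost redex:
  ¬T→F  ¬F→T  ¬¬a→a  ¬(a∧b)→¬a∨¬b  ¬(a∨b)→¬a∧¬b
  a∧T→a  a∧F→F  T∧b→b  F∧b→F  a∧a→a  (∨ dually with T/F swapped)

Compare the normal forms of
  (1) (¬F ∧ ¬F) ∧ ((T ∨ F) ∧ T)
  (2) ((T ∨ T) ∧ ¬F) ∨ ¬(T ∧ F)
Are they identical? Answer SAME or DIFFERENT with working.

Answer: SAME — A ⇓ T, B ⇓ T

Working:
Term A:
  start: (¬F ∧ ¬F) ∧ ((T ∨ F) ∧ T)
  →1  ¬F ∧ ((T ∨ F) ∧ T)
  →2  T ∧ ((T ∨ F) ∧ T)
  →3  (T ∨ F) ∧ T
  →4  T ∨ F
  →5  T

Term B:
  start: ((T ∨ T) ∧ ¬F) ∨ ¬(T ∧ F)
  →1  (T ∧ ¬F) ∨ ¬(T ∧ F)
  →2  ¬F ∨ ¬(T ∧ F)
  →3  T ∨ ¬(T ∧ F)
  →4  T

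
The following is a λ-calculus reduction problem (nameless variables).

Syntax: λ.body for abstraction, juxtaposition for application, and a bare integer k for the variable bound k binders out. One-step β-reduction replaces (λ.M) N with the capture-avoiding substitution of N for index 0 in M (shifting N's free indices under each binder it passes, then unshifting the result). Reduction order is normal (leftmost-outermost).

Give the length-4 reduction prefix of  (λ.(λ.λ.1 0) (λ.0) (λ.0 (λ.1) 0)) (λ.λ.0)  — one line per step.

Answer: after 4 steps: λ.0 (λ.1) 0

Reduction:
  start: (λ.(λ.λ.1 0) (λ.0) (λ.0 (λ.1) 0)) (λ.λ.0)
  step 1: (λ.λ.1 0) (λ.0) (λ.0 (λ.1) 0)
  step 2: (λ.(λ.0) 0) (λ.0 (λ.1) 0)
  step 3: (λ.0) (λ.0 (λ.1) 0)
  step 4: λ.0 (λ.1) 0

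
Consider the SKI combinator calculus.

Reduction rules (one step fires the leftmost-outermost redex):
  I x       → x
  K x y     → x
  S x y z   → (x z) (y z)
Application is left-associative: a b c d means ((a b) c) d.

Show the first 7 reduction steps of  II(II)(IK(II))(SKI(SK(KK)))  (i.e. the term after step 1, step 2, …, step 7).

  start: II(II)(IK(II))(SKI(SK(KK)))
  step 1: I(II)(IK(II))(SKI(SK(KK)))
  step 2: II(IK(II))(SKI(SK(KK)))
  step 3: I(IK(II))(SKI(SK(KK)))
  step 4: IK(II)(SKI(SK(KK)))
  step 5: K(II)(SKI(SK(KK)))
  step 6: II
  step 7: I

Answer: after 7 steps: I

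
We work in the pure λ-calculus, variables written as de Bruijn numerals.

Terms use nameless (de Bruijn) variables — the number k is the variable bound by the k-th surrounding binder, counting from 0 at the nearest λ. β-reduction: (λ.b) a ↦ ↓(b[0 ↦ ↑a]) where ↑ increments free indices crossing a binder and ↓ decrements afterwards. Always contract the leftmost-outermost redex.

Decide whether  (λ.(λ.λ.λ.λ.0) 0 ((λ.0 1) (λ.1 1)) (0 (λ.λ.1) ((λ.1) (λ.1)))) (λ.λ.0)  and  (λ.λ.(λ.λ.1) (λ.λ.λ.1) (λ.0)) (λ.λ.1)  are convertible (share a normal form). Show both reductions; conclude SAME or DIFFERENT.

Answer: DIFFERENT — A ⇓ λ.0, B ⇓ λ.λ.λ.λ.1

Derivation:
Term A:
  start: (λ.(λ.λ.λ.λ.0) 0 ((λ.0 1) (λ.1 1)) (0 (λ.λ.1) ((λ.1) (λ.1)))) (λ.λ.0)
  →1  (λ.λ.λ.λ.0) (λ.λ.0) ((λ.0 (λ.λ.0)) (λ.(λ.λ.0) (λ.λ.0))) ((λ.λ.0) (λ.λ.1) ((λ.λ.λ.0) (λ.λ.λ.0)))
  →2  (λ.λ.λ.0) ((λ.0 (λ.λ.0)) (λ.(λ.λ.0) (λ.λ.0))) ((λ.λ.0) (λ.λ.1) ((λ.λ.λ.0) (λ.λ.λ.0)))
  →3  (λ.λ.0) ((λ.λ.0) (λ.λ.1) ((λ.λ.λ.0) (λ.λ.λ.0)))
  →4  λ.0

Term B:
  start: (λ.λ.(λ.λ.1) (λ.λ.λ.1) (λ.0)) (λ.λ.1)
  →1  λ.(λ.λ.1) (λ.λ.λ.1) (λ.0)
  →2  λ.(λ.λ.λ.λ.1) (λ.0)
  →3  λ.λ.λ.λ.1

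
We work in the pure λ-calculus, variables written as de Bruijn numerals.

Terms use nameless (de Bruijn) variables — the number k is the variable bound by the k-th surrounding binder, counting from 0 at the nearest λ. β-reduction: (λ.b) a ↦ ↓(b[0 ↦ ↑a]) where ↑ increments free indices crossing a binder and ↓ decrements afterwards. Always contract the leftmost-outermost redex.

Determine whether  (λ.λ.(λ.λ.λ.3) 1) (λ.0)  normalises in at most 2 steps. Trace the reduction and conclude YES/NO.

  start: (λ.λ.(λ.λ.λ.3) 1) (λ.0)
  →1  λ.(λ.λ.λ.3) (λ.0)
  →2  λ.λ.λ.2

Answer: YES — reaches normal form λ.λ.λ.2 in 2 ≤ 2 steps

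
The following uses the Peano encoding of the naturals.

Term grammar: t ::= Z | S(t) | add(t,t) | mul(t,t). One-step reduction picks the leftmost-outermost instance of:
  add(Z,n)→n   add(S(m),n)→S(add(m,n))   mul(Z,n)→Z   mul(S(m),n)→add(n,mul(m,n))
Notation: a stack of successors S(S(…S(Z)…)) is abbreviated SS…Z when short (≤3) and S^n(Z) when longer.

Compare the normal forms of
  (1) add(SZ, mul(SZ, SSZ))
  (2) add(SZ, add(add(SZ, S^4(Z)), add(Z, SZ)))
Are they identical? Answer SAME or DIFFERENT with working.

Answer: DIFFERENT — A ⇓ SSSZ, B ⇓ S^7(Z)

Derivation:
Term A:
  start: add(SZ, mul(SZ, SSZ))
  →1  S(add(Z, mul(SZ, SSZ)))
  →2  S(mul(SZ, SSZ))
  →3  S(add(SSZ, mul(Z, SSZ)))
  →4  S(S(add(SZ, mul(Z, SSZ))))
  →5  S(S(S(add(Z, mul(Z, SSZ)))))
  →6  S(S(S(mul(Z, SSZ))))
  →7  SSSZ

Term B:
  start: add(SZ, add(add(SZ, S^4(Z)), add(Z, SZ)))
  →1  S(add(Z, add(add(SZ, S^4(Z)), add(Z, SZ))))
  →2  S(add(add(SZ, S^4(Z)), add(Z, SZ)))
  →3  S(add(S(add(Z, S^4(Z))), add(Z, SZ)))
  →4  S(S(add(add(Z, S^4(Z)), add(Z, SZ))))
  →5  S(S(add(S^4(Z), add(Z, SZ))))
  →6  S(S(S(add(SSSZ, add(Z, SZ)))))
  →7  S(S(S(S(add(SSZ, add(Z, SZ))))))
  →8  S(S(S(S(S(add(SZ, add(Z, SZ)))))))
  →9  S(S(S(S(S(S(add(Z, add(Z, SZ))))))))
  →10  S(S(S(S(S(S(add(Z, SZ)))))))
  →11  S^7(Z)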